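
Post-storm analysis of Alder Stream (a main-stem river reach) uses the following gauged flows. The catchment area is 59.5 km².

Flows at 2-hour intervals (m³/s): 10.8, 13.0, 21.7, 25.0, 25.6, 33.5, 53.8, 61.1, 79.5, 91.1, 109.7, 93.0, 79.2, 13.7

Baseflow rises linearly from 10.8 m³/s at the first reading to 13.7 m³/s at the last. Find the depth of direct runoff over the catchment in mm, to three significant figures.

d ≈ 65.2 mm

Direct runoff: 0.00, 1.98, 10.45, 13.53, 13.91, 21.58, 41.66, 48.74, 66.92, 78.29, 96.67, 79.75, 65.72, 0.00 m³/s; ΣQ_DR = 539.2 m³/s.
V = ΣQ_DR · Δt = 539.2 × 7200 s = 3.882 × 10^6 m³.
Over A = 59.5 km², depth = V / A = 65.2 mm.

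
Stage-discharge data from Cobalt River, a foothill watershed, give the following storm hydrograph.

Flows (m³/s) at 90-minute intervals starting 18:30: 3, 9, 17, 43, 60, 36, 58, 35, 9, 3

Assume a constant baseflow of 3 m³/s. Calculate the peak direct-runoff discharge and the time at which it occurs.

Subtracting baseflow gives direct-runoff ordinates: 0.0, 6.0, 14.0, 40.0, 57.0, 33.0, 55.0, 32.0, 6.0, 0.0 m³/s.
The maximum is 57.0 m³/s, occurring at the reading for t = 00:30.

Q_p = 57.0 m³/s at t = 00:30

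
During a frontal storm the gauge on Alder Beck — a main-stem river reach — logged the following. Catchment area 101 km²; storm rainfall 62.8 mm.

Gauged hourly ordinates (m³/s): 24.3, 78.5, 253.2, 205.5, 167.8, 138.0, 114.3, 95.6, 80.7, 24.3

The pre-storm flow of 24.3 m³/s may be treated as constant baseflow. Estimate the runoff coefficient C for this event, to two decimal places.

C ≈ 0.53

ΣQ_DR = 939.2 m³/s; V = ΣQ_DR·Δt = 3.381 × 10^6 m³.
Runoff depth d = V / A = 33.48 mm.
C = d / P = 33.48 / 62.8 = 0.53.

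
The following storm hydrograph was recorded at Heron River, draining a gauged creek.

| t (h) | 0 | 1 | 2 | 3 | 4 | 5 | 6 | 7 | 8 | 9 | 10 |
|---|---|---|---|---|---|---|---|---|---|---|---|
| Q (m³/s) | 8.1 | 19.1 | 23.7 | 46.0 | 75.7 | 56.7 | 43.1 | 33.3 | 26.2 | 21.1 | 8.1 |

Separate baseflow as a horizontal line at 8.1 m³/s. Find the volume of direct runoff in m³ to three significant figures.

Direct-runoff ordinates (Q − Q_b): 0.0, 11.0, 15.6, 37.9, 67.6, 48.6, 35.0, 25.2, 18.1, 13.0, 0.0 m³/s.
ΣQ_DR = 272.0 m³/s.
With Δt = 1 h = 3600 s, V = ΣQ_DR · Δt = 272.0 × 3600 = 9.79 × 10^5 m³.

V ≈ 9.79 × 10^5 m³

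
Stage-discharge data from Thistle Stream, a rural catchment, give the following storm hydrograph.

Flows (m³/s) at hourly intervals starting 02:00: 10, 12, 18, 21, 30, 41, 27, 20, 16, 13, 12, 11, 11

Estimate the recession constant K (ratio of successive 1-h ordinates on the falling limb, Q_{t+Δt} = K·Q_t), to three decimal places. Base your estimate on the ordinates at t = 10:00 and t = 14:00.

Using the recession-limb readings at t = 10:00 and t = 14:00: Q falls from 16 to 11 m³/s over 4 intervals.
K = (Q₂/Q₁)^(1/4) = (11/16)^(1/4) = 0.911.

K ≈ 0.911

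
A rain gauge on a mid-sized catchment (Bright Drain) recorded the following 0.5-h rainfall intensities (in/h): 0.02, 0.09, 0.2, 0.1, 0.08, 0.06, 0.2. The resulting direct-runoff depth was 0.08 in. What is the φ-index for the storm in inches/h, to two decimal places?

Only the 2 blocks with intensity above φ contribute runoff: 0.2, 0.2 in/h.
Σ(I−φ)·Δt = d  ⇒  (0.2+0.2 − 2φ)·0.5 = 0.08
φ = (0.4000 − 0.08/0.5) / 2 = 0.12 in/h.

φ ≈ 0.12 in/h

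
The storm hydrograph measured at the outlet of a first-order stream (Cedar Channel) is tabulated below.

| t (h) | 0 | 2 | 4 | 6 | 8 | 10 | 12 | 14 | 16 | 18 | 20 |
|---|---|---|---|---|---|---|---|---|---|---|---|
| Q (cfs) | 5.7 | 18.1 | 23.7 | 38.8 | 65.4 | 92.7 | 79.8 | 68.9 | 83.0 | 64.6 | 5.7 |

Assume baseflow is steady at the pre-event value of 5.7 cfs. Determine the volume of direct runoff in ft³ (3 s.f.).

Direct-runoff ordinates (Q − Q_b): 0.0, 12.4, 18.0, 33.1, 59.7, 87.0, 74.1, 63.2, 77.3, 58.9, 0.0 cfs.
ΣQ_DR = 483.7 cfs.
With Δt = 2 h = 7200 s, V = ΣQ_DR · Δt = 483.7 × 7200 = 3.48 × 10^6 ft³.

V ≈ 3.48 × 10^6 ft³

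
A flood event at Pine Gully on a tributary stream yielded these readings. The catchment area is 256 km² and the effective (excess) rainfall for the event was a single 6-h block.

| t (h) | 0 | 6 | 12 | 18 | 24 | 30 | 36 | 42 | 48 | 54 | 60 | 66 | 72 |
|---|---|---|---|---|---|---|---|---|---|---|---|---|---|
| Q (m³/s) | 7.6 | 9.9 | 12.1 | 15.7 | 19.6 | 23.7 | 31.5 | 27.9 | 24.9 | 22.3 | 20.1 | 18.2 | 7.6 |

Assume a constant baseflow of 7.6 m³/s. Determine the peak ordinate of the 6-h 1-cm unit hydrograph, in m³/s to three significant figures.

U_p ≈ 19.9 m³/s

Direct runoff: 0.0, 2.3, 4.5, 8.1, 12.0, 16.1, 23.9, 20.3, 17.3, 14.7, 12.5, 10.6, 0.0 m³/s; ΣQ_DR = 142.3 m³/s, peak = 23.9 m³/s.
Runoff depth d = ΣQ_DR·Δt / A = 142.3 × 21600 / (256 km²) = 12.01 mm.
The 1-cm UH is the DRH scaled by (10 mm)/d, so U_p = 23.9 × 10/12.01 = 19.9 m³/s.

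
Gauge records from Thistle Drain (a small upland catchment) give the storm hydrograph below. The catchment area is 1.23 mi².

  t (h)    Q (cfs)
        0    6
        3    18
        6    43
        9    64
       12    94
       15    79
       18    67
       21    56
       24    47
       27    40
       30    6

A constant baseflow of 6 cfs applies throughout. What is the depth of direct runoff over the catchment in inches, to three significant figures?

d ≈ 1.72 in

Direct runoff: 0.0, 12.0, 37.0, 58.0, 88.0, 73.0, 61.0, 50.0, 41.0, 34.0, 0.0 cfs; ΣQ_DR = 454.0 cfs.
V = ΣQ_DR · Δt = 454.0 × 10800 s = 4.903 × 10^6 ft³.
Over A = 1.23 mi², depth = V / A = 1.72 in.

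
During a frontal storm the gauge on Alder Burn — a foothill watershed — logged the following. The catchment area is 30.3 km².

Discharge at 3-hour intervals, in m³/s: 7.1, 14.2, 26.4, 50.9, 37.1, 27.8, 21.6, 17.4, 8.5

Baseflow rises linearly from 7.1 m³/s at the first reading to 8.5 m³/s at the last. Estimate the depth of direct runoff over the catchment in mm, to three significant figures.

Direct runoff: 0.00, 6.92, 18.95, 43.27, 29.30, 19.82, 13.45, 9.07, 0.00 m³/s; ΣQ_DR = 140.8 m³/s.
V = ΣQ_DR · Δt = 140.8 × 10800 s = 1.521 × 10^6 m³.
Over A = 30.3 km², depth = V / A = 50.2 mm.

d ≈ 50.2 mm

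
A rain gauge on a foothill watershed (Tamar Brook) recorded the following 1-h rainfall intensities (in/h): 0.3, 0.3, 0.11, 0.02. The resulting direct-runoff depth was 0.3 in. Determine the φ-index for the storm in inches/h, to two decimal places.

Only the 2 blocks with intensity above φ contribute runoff: 0.3, 0.3 in/h.
Σ(I−φ)·Δt = d  ⇒  (0.3+0.3 − 2φ)·1 = 0.3
φ = (0.6000 − 0.3/1) / 2 = 0.15 in/h.

φ ≈ 0.15 in/h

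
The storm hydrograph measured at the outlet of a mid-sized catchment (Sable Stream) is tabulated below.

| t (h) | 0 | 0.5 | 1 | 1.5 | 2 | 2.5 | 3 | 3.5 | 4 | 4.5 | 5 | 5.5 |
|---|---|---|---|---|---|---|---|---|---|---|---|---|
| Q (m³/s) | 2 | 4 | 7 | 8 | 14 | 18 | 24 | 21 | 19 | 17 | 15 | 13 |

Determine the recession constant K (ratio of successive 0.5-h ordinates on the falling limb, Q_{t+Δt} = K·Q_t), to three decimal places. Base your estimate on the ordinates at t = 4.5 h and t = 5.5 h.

Using the recession-limb readings at t = 4.5 h and t = 5.5 h: Q falls from 17 to 13 m³/s over 2 intervals.
K = (Q₂/Q₁)^(1/2) = (13/17)^(1/2) = 0.874.

K ≈ 0.874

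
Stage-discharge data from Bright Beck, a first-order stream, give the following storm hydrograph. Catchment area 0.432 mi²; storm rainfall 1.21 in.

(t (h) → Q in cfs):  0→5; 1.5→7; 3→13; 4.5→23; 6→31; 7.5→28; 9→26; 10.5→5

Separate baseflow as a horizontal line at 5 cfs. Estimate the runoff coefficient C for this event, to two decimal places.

C ≈ 0.44

ΣQ_DR = 98.00 cfs; V = ΣQ_DR·Δt = 5.292 × 10^5 ft³.
Runoff depth d = V / A = 0.5273 in.
C = d / P = 0.5273 / 1.21 = 0.44.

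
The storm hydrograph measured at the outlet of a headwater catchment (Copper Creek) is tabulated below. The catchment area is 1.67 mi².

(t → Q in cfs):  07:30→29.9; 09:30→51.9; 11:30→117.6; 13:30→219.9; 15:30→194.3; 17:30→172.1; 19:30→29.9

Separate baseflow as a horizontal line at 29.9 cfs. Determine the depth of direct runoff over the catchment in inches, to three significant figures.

d ≈ 1.13 in

Direct runoff: 0.0, 22.0, 87.7, 190.0, 164.4, 142.2, 0.0 cfs; ΣQ_DR = 606.3 cfs.
V = ΣQ_DR · Δt = 606.3 × 7200 s = 4.365 × 10^6 ft³.
Over A = 1.67 mi², depth = V / A = 1.13 in.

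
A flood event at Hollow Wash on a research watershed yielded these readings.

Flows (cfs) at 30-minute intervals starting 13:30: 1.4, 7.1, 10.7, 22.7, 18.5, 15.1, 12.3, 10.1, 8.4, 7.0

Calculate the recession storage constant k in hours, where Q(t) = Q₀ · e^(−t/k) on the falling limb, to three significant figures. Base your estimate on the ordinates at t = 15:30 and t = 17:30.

On the falling limb, Q drops from 18.5 to 8.4 cfs between t = 15:30 and t = 17:30 (Δt = 2 h).
k = −Δt / ln(Q₂/Q₁) = −2 / ln(8.4/18.5) = 2.53 h.

k ≈ 2.53 h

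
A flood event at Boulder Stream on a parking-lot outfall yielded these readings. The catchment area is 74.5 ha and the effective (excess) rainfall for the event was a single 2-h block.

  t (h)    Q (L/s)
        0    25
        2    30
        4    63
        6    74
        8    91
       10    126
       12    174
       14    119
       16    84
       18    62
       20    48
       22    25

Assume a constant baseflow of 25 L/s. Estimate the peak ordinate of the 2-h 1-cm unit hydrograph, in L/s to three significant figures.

Direct runoff: 0.0, 5.0, 38.0, 49.0, 66.0, 101.0, 149.0, 94.0, 59.0, 37.0, 23.0, 0.0 L/s; ΣQ_DR = 621.0 L/s, peak = 149.0 L/s.
Runoff depth d = ΣQ_DR·Δt / A = 621.0 × 7200 / (74.5 ha) = 6.002 mm.
The 1-cm UH is the DRH scaled by (10 mm)/d, so U_p = 149.0 × 10/6.002 = 248 L/s.

U_p ≈ 248 L/s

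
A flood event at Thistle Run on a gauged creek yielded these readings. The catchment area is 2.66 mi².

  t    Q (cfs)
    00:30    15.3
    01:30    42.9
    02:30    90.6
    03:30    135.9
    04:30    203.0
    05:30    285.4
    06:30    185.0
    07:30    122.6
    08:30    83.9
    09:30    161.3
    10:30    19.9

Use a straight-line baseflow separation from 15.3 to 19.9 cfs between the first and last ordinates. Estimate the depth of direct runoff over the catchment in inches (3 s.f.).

d ≈ 0.671 in

Direct runoff: 0.00, 27.14, 74.38, 119.22, 185.86, 267.80, 166.94, 104.08, 64.92, 141.86, 0.00 cfs; ΣQ_DR = 1152 cfs.
V = ΣQ_DR · Δt = 1152 × 3600 s = 4.148 × 10^6 ft³.
Over A = 2.66 mi², depth = V / A = 0.671 in.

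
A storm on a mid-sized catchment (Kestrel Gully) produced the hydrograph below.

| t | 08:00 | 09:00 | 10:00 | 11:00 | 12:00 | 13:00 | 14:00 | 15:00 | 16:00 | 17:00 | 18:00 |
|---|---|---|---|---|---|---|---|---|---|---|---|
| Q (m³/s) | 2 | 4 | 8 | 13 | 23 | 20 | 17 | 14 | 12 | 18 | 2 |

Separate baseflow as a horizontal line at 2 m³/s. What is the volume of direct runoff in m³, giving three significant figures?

V ≈ 4.00 × 10^5 m³

Direct-runoff ordinates (Q − Q_b): 0.0, 2.0, 6.0, 11.0, 21.0, 18.0, 15.0, 12.0, 10.0, 16.0, 0.0 m³/s.
ΣQ_DR = 111.0 m³/s.
With Δt = 1 h = 3600 s, V = ΣQ_DR · Δt = 111.0 × 3600 = 4.00 × 10^5 m³.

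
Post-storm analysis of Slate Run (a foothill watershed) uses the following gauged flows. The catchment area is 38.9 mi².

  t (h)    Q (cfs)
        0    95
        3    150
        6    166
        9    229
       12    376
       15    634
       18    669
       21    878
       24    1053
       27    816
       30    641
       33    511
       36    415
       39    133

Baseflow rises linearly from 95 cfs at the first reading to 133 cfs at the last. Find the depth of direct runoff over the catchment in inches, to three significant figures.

Direct runoff: 0.00, 52.08, 65.15, 125.23, 269.31, 524.38, 556.46, 762.54, 934.62, 694.69, 516.77, 383.85, 284.92, 0.00 cfs; ΣQ_DR = 5170 cfs.
V = ΣQ_DR · Δt = 5170 × 10800 s = 5.584 × 10^7 ft³.
Over A = 38.9 mi², depth = V / A = 0.618 in.

d ≈ 0.618 in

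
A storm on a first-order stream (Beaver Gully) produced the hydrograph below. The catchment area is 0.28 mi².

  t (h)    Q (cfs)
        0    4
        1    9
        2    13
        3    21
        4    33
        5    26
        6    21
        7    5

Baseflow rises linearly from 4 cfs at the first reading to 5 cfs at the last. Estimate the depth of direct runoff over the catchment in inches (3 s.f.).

Direct runoff: 0.00, 4.86, 8.71, 16.57, 28.43, 21.29, 16.14, 0.00 cfs; ΣQ_DR = 96.00 cfs.
V = ΣQ_DR · Δt = 96.00 × 3600 s = 3.456 × 10^5 ft³.
Over A = 0.28 mi², depth = V / A = 0.531 in.

d ≈ 0.531 in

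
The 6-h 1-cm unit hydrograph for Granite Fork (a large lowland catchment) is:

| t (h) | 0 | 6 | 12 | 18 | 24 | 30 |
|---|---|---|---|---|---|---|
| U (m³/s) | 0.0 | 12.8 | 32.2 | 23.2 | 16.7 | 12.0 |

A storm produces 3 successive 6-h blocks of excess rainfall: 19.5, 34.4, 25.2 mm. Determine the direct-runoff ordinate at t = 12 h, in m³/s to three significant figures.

By discrete convolution, Q_j = Σ (P_i / 10 mm) · U_{j−i}.
At t = 12 h (j=2): Q = (19.5/10)·32.2 + (34.4/10)·12.8 + (25.2/10)·0.0 = 107 m³/s.

Q ≈ 107 m³/s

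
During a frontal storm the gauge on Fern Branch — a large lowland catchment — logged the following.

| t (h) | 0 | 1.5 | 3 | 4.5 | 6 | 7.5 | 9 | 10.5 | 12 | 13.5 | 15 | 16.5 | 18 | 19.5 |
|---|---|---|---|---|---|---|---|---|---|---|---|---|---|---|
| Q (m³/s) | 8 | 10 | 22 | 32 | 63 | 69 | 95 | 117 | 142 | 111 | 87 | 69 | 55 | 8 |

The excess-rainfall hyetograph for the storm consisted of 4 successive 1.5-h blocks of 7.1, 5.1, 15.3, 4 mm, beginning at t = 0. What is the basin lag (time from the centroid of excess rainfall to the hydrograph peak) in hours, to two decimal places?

Centroid of excess rainfall: t_c = Σ P_i·t̄_i / ΣP_i = 3.0214 h (block centres at 0.75, 2.25, 3.75, 5.25 h).
Hydrograph peak occurs at t = 12 h, so basin lag t_L = 12 − 3.0214 = 8.98 h.

t_L ≈ 8.98 h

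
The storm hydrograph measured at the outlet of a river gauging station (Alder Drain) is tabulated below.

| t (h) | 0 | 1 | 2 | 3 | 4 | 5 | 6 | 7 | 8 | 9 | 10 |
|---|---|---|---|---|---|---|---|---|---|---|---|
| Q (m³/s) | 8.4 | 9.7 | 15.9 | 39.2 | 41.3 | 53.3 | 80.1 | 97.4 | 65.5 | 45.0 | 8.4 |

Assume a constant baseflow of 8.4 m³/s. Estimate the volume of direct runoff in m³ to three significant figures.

Direct-runoff ordinates (Q − Q_b): 0.0, 1.3, 7.5, 30.8, 32.9, 44.9, 71.7, 89.0, 57.1, 36.6, 0.0 m³/s.
ΣQ_DR = 371.8 m³/s.
With Δt = 1 h = 3600 s, V = ΣQ_DR · Δt = 371.8 × 3600 = 1.34 × 10^6 m³.

V ≈ 1.34 × 10^6 m³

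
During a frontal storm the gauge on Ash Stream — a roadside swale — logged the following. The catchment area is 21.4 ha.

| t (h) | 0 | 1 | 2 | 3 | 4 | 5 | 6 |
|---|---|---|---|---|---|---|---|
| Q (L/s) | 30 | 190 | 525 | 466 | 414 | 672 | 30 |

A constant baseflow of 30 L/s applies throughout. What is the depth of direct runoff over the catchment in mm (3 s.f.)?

d ≈ 35.6 mm

Direct runoff: 0.0, 160.0, 495.0, 436.0, 384.0, 642.0, 0.0 L/s; ΣQ_DR = 2117 L/s.
V = ΣQ_DR · Δt = 2117 × 3600 s = 7.621 × 10^6 L.
Over A = 21.4 ha, depth = V / A = 35.6 mm.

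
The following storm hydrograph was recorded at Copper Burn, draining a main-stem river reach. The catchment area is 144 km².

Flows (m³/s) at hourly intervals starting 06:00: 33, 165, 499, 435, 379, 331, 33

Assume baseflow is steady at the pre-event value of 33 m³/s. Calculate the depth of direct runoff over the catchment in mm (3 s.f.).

Direct runoff: 0.0, 132.0, 466.0, 402.0, 346.0, 298.0, 0.0 m³/s; ΣQ_DR = 1644 m³/s.
V = ΣQ_DR · Δt = 1644 × 3600 s = 5.918 × 10^6 m³.
Over A = 144 km², depth = V / A = 41.1 mm.

d ≈ 41.1 mm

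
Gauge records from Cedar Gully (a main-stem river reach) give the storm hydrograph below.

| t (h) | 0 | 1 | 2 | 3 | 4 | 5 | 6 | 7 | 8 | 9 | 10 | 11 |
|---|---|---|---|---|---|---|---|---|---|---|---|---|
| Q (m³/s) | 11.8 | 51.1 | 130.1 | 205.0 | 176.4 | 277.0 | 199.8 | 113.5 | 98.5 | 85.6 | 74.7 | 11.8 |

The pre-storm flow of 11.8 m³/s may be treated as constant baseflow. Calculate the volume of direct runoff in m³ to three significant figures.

Direct-runoff ordinates (Q − Q_b): 0.0, 39.3, 118.3, 193.2, 164.6, 265.2, 188.0, 101.7, 86.7, 73.8, 62.9, 0.0 m³/s.
ΣQ_DR = 1294 m³/s.
With Δt = 1 h = 3600 s, V = ΣQ_DR · Δt = 1294 × 3600 = 4.66 × 10^6 m³.

V ≈ 4.66 × 10^6 m³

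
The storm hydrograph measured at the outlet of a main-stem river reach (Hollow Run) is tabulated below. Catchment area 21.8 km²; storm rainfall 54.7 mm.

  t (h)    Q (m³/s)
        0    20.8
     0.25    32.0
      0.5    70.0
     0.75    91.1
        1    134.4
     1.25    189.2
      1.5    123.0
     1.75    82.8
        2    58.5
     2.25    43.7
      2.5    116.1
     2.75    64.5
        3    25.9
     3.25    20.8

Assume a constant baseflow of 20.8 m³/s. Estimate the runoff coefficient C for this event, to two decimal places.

ΣQ_DR = 781.6 m³/s; V = ΣQ_DR·Δt = 7.034 × 10^5 m³.
Runoff depth d = V / A = 32.27 mm.
C = d / P = 32.27 / 54.7 = 0.59.

C ≈ 0.59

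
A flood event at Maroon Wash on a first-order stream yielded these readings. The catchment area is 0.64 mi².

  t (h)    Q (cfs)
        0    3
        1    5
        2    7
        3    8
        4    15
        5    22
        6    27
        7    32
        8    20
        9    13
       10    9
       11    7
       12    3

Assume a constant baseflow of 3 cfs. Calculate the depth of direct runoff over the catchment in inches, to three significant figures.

Direct runoff: 0.0, 2.0, 4.0, 5.0, 12.0, 19.0, 24.0, 29.0, 17.0, 10.0, 6.0, 4.0, 0.0 cfs; ΣQ_DR = 132.0 cfs.
V = ΣQ_DR · Δt = 132.0 × 3600 s = 4.752 × 10^5 ft³.
Over A = 0.64 mi², depth = V / A = 0.320 in.

d ≈ 0.320 in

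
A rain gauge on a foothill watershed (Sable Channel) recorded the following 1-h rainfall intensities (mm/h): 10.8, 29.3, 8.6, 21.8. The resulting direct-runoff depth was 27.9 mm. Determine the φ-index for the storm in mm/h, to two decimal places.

φ ≈ 11.60 mm/h

Only the 2 blocks with intensity above φ contribute runoff: 29.3, 21.8 mm/h.
Σ(I−φ)·Δt = d  ⇒  (29.3+21.8 − 2φ)·1 = 27.9
φ = (51.10 − 27.9/1) / 2 = 11.60 mm/h.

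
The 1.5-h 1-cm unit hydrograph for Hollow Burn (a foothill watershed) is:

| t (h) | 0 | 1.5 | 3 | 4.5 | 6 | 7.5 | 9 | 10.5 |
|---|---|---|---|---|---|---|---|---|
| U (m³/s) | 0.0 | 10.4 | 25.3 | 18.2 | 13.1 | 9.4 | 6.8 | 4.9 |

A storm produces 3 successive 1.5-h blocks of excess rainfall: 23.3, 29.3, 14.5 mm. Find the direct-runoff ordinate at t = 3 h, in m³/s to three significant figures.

Q ≈ 89.4 m³/s

By discrete convolution, Q_j = Σ (P_i / 10 mm) · U_{j−i}.
At t = 3 h (j=2): Q = (23.3/10)·25.3 + (29.3/10)·10.4 + (14.5/10)·0.0 = 89.4 m³/s.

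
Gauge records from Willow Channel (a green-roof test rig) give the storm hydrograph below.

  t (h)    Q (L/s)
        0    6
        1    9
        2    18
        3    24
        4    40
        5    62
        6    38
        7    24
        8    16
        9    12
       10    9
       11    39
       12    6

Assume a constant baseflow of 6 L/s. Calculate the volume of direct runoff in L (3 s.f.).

Direct-runoff ordinates (Q − Q_b): 0.0, 3.0, 12.0, 18.0, 34.0, 56.0, 32.0, 18.0, 10.0, 6.0, 3.0, 33.0, 0.0 L/s.
ΣQ_DR = 225.0 L/s.
With Δt = 1 h = 3600 s, V = ΣQ_DR · Δt = 225.0 × 3600 = 8.10 × 10^5 L.

V ≈ 8.10 × 10^5 L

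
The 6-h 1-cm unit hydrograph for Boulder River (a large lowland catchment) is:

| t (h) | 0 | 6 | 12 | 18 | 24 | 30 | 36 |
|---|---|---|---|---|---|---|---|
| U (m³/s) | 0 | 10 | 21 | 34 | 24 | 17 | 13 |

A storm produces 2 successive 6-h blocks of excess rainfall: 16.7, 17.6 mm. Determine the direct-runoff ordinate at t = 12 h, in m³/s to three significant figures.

By discrete convolution, Q_j = Σ (P_i / 10 mm) · U_{j−i}.
At t = 12 h (j=2): Q = (16.7/10)·21 + (17.6/10)·10 = 52.7 m³/s.

Q ≈ 52.7 m³/s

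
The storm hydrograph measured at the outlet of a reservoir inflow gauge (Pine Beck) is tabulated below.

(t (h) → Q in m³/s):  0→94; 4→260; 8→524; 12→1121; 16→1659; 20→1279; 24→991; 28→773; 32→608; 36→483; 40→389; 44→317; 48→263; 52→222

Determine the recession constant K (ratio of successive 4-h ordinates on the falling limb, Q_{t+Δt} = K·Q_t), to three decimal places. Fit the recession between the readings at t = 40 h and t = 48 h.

Using the recession-limb readings at t = 40 h and t = 48 h: Q falls from 389 to 263 m³/s over 2 intervals.
K = (Q₂/Q₁)^(1/2) = (263/389)^(1/2) = 0.822.

K ≈ 0.822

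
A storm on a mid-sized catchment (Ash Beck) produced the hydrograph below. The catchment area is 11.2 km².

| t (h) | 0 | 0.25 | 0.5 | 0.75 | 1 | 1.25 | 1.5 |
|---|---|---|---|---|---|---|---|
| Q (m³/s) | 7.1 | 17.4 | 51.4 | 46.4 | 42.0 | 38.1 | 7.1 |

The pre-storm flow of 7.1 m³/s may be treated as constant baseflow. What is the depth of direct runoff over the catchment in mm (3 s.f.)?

Direct runoff: 0.0, 10.3, 44.3, 39.3, 34.9, 31.0, 0.0 m³/s; ΣQ_DR = 159.8 m³/s.
V = ΣQ_DR · Δt = 159.8 × 900 s = 1.438 × 10^5 m³.
Over A = 11.2 km², depth = V / A = 12.8 mm.

d ≈ 12.8 mm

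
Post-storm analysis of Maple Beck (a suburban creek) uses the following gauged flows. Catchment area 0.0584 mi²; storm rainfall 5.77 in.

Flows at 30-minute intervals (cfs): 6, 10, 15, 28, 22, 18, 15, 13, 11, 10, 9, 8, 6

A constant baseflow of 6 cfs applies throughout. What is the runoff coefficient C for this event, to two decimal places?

C ≈ 0.21

ΣQ_DR = 93.00 cfs; V = ΣQ_DR·Δt = 1.674 × 10^5 ft³.
Runoff depth d = V / A = 1.234 in.
C = d / P = 1.234 / 5.77 = 0.21.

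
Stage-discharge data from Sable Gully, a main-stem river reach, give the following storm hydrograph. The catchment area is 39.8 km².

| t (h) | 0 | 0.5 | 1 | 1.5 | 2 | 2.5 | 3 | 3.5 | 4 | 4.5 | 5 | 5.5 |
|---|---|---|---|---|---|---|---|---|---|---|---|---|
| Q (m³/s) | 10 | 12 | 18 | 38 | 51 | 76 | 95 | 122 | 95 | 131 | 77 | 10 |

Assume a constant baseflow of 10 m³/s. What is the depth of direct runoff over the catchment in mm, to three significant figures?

Direct runoff: 0.0, 2.0, 8.0, 28.0, 41.0, 66.0, 85.0, 112.0, 85.0, 121.0, 67.0, 0.0 m³/s; ΣQ_DR = 615.0 m³/s.
V = ΣQ_DR · Δt = 615.0 × 1800 s = 1.107 × 10^6 m³.
Over A = 39.8 km², depth = V / A = 27.8 mm.

d ≈ 27.8 mm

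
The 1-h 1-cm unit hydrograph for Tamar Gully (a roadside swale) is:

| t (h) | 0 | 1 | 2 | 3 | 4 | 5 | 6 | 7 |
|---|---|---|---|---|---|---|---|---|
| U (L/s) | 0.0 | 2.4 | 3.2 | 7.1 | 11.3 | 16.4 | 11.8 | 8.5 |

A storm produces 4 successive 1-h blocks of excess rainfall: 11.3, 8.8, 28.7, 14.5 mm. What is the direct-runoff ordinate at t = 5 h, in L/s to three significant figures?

By discrete convolution, Q_j = Σ (P_i / 10 mm) · U_{j−i}.
At t = 5 h (j=5): Q = (11.3/10)·16.4 + (8.8/10)·11.3 + (28.7/10)·7.1 + (14.5/10)·3.2 = 53.5 L/s.

Q ≈ 53.5 L/s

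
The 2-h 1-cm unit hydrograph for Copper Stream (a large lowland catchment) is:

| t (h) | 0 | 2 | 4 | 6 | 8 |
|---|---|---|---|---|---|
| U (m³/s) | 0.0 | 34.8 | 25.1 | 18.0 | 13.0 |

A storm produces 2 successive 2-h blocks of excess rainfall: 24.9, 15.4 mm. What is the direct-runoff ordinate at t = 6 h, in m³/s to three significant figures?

Q ≈ 83.5 m³/s

By discrete convolution, Q_j = Σ (P_i / 10 mm) · U_{j−i}.
At t = 6 h (j=3): Q = (24.9/10)·18.0 + (15.4/10)·25.1 = 83.5 m³/s.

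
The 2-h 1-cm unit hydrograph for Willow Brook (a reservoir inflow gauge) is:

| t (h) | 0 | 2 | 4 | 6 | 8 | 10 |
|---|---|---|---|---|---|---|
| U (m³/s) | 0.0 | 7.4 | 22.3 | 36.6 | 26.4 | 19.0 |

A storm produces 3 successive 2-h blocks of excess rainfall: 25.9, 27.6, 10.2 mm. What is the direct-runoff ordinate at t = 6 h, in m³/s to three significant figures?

Q ≈ 164 m³/s

By discrete convolution, Q_j = Σ (P_i / 10 mm) · U_{j−i}.
At t = 6 h (j=3): Q = (25.9/10)·36.6 + (27.6/10)·22.3 + (10.2/10)·7.4 = 164 m³/s.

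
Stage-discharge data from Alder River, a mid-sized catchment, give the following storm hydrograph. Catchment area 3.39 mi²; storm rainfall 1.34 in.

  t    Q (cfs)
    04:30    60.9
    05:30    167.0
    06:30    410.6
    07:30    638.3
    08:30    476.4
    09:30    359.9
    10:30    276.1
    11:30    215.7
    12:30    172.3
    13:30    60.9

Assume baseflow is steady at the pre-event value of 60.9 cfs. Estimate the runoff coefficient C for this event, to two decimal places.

C ≈ 0.76

ΣQ_DR = 2229 cfs; V = ΣQ_DR·Δt = 8.025 × 10^6 ft³.
Runoff depth d = V / A = 1.019 in.
C = d / P = 1.019 / 1.34 = 0.76.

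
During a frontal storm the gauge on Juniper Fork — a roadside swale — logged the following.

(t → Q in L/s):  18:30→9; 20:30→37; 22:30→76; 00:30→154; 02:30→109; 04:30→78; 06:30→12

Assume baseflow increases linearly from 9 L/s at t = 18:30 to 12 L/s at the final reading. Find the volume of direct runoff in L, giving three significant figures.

V ≈ 2.89 × 10^6 L

Direct-runoff ordinates (Q − Q_b): 0.00, 27.50, 66.00, 143.50, 98.00, 66.50, 0.00 L/s.
ΣQ_DR = 401.5 L/s.
With Δt = 2 h = 7200 s, V = ΣQ_DR · Δt = 401.5 × 7200 = 2.89 × 10^6 L.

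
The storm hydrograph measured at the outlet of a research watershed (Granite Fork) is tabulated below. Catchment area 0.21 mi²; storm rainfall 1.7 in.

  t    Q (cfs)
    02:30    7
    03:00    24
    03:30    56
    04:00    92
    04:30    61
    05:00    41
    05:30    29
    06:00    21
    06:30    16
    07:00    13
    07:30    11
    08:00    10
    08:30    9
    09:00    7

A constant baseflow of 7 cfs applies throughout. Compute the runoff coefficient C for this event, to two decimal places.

ΣQ_DR = 299.0 cfs; V = ΣQ_DR·Δt = 5.382 × 10^5 ft³.
Runoff depth d = V / A = 1.103 in.
C = d / P = 1.103 / 1.7 = 0.65.

C ≈ 0.65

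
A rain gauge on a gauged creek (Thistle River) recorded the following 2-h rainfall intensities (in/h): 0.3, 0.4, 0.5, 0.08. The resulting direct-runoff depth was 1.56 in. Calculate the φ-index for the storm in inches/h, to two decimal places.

Only the 3 blocks with intensity above φ contribute runoff: 0.3, 0.4, 0.5 in/h.
Σ(I−φ)·Δt = d  ⇒  (0.3+0.4+0.5 − 3φ)·2 = 1.56
φ = (1.200 − 1.56/2) / 3 = 0.14 in/h.

φ ≈ 0.14 in/h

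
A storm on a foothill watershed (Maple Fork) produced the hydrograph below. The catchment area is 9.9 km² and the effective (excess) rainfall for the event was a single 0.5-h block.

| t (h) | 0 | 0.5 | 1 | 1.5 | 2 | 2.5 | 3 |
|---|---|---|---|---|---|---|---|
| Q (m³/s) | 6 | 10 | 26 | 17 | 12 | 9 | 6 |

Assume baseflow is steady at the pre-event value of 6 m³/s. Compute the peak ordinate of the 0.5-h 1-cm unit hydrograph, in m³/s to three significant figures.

U_p ≈ 25.0 m³/s

Direct runoff: 0.0, 4.0, 20.0, 11.0, 6.0, 3.0, 0.0 m³/s; ΣQ_DR = 44.00 m³/s, peak = 20.0 m³/s.
Runoff depth d = ΣQ_DR·Δt / A = 44.00 × 1800 / (9.9 km²) = 8.000 mm.
The 1-cm UH is the DRH scaled by (10 mm)/d, so U_p = 20.0 × 10/8.000 = 25.0 m³/s.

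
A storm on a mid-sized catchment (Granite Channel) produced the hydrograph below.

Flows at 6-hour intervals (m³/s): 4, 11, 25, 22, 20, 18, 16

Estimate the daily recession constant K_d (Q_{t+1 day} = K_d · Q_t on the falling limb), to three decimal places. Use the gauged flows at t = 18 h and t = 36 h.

Between t = 18 h and t = 36 h the flow falls from 22 to 16 m³/s over 3×6 h = 18 h.
Per-interval ratio K = (16/22)^(1/3) = 0.8993; K_d = K^(24/6) = 0.654.

K_d ≈ 0.654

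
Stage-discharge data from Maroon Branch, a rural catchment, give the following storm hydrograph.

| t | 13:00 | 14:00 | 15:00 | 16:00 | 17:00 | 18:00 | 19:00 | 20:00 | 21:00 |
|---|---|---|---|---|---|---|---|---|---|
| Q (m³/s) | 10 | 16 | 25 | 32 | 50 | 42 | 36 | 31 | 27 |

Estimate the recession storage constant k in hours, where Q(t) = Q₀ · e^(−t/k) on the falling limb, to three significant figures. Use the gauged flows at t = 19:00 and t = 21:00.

On the falling limb, Q drops from 36 to 27 m³/s between t = 19:00 and t = 21:00 (Δt = 2 h).
k = −Δt / ln(Q₂/Q₁) = −2 / ln(27/36) = 6.95 h.

k ≈ 6.95 h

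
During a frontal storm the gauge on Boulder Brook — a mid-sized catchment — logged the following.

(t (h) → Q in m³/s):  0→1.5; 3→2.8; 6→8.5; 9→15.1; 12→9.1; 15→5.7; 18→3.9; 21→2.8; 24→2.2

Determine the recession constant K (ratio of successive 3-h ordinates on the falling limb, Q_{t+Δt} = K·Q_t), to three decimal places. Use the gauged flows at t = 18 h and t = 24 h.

K ≈ 0.751

Using the recession-limb readings at t = 18 h and t = 24 h: Q falls from 3.9 to 2.2 m³/s over 2 intervals.
K = (Q₂/Q₁)^(1/2) = (2.2/3.9)^(1/2) = 0.751.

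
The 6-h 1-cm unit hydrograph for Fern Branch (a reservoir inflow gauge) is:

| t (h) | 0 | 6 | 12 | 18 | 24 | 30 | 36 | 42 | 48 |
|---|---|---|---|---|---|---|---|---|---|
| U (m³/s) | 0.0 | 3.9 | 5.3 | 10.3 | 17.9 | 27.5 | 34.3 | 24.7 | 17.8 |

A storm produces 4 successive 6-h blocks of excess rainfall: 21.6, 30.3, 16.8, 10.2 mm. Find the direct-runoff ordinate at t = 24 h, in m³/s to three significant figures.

By discrete convolution, Q_j = Σ (P_i / 10 mm) · U_{j−i}.
At t = 24 h (j=4): Q = (21.6/10)·17.9 + (30.3/10)·10.3 + (16.8/10)·5.3 + (10.2/10)·3.9 = 82.8 m³/s.

Q ≈ 82.8 m³/s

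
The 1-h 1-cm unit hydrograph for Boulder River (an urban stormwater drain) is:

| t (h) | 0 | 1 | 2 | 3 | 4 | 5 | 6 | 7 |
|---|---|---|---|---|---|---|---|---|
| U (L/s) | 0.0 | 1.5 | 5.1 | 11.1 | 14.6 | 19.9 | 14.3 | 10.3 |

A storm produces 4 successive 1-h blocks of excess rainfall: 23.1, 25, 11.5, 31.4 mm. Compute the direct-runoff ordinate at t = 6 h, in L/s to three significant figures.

Q ≈ 134 L/s

By discrete convolution, Q_j = Σ (P_i / 10 mm) · U_{j−i}.
At t = 6 h (j=6): Q = (23.1/10)·14.3 + (25/10)·19.9 + (11.5/10)·14.6 + (31.4/10)·11.1 = 134 L/s.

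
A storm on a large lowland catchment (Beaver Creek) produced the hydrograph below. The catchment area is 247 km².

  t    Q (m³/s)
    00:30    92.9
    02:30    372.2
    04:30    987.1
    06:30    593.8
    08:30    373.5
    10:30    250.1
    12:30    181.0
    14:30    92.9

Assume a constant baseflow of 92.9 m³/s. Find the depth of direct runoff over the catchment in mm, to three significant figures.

d ≈ 64.1 mm

Direct runoff: 0.0, 279.3, 894.2, 500.9, 280.6, 157.2, 88.1, 0.0 m³/s; ΣQ_DR = 2200 m³/s.
V = ΣQ_DR · Δt = 2200 × 7200 s = 1.584 × 10^7 m³.
Over A = 247 km², depth = V / A = 64.1 mm.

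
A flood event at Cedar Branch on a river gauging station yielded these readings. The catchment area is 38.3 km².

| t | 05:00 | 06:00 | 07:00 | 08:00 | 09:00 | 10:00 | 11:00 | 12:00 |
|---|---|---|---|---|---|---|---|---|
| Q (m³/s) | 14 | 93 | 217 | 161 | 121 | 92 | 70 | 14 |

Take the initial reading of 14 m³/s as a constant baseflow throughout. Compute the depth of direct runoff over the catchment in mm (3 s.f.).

d ≈ 63.0 mm

Direct runoff: 0.0, 79.0, 203.0, 147.0, 107.0, 78.0, 56.0, 0.0 m³/s; ΣQ_DR = 670.0 m³/s.
V = ΣQ_DR · Δt = 670.0 × 3600 s = 2.412 × 10^6 m³.
Over A = 38.3 km², depth = V / A = 63.0 mm.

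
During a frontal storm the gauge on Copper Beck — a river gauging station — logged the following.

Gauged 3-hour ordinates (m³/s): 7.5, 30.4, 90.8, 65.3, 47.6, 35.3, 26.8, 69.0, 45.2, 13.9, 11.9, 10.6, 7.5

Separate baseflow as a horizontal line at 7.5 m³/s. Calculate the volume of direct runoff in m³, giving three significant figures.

V ≈ 3.93 × 10^6 m³

Direct-runoff ordinates (Q − Q_b): 0.0, 22.9, 83.3, 57.8, 40.1, 27.8, 19.3, 61.5, 37.7, 6.4, 4.4, 3.1, 0.0 m³/s.
ΣQ_DR = 364.3 m³/s.
With Δt = 3 h = 10800 s, V = ΣQ_DR · Δt = 364.3 × 10800 = 3.93 × 10^6 m³.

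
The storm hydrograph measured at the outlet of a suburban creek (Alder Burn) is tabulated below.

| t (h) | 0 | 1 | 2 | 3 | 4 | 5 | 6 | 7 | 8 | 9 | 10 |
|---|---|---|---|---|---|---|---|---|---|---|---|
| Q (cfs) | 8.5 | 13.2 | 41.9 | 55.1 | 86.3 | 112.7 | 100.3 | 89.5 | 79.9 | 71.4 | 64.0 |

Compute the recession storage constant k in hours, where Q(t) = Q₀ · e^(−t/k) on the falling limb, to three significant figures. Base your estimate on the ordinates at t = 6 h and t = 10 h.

On the falling limb, Q drops from 100.3 to 64.0 cfs between t = 6 h and t = 10 h (Δt = 4 h).
k = −Δt / ln(Q₂/Q₁) = −4 / ln(64.0/100.3) = 8.90 h.

k ≈ 8.90 h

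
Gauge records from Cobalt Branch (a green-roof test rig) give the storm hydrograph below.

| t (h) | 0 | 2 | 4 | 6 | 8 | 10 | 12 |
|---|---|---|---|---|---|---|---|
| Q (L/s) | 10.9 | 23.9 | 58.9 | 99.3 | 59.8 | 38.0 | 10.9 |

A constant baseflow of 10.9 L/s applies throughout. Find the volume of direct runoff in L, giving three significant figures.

Direct-runoff ordinates (Q − Q_b): 0.0, 13.0, 48.0, 88.4, 48.9, 27.1, 0.0 L/s.
ΣQ_DR = 225.4 L/s.
With Δt = 2 h = 7200 s, V = ΣQ_DR · Δt = 225.4 × 7200 = 1.62 × 10^6 L.

V ≈ 1.62 × 10^6 L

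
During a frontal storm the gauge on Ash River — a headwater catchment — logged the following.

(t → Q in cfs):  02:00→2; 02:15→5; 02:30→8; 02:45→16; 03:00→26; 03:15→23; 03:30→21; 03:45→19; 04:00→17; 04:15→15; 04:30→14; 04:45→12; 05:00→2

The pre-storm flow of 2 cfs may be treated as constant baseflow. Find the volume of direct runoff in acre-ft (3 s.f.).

V ≈ 3.18 acre-ft

Direct-runoff ordinates (Q − Q_b): 0.0, 3.0, 6.0, 14.0, 24.0, 21.0, 19.0, 17.0, 15.0, 13.0, 12.0, 10.0, 0.0 cfs.
ΣQ_DR = 154.0 cfs.
With Δt = 0.25 h = 900 s, V = ΣQ_DR · Δt = 154.0 × 900 = 1.39 × 10^5 ft³ = 3.18 acre-ft.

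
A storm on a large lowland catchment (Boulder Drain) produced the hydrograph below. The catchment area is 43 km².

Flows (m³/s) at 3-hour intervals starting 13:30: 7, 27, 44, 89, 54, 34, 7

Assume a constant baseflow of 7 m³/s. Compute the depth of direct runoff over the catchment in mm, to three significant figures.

d ≈ 53.5 mm

Direct runoff: 0.0, 20.0, 37.0, 82.0, 47.0, 27.0, 0.0 m³/s; ΣQ_DR = 213.0 m³/s.
V = ΣQ_DR · Δt = 213.0 × 10800 s = 2.300 × 10^6 m³.
Over A = 43 km², depth = V / A = 53.5 mm.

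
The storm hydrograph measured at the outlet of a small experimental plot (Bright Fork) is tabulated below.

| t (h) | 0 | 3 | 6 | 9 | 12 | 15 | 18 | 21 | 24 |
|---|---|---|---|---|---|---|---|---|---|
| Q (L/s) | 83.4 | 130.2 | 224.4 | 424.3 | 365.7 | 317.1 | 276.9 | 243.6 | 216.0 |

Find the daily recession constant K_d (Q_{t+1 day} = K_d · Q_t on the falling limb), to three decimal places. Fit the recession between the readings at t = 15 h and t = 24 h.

K_d ≈ 0.359

Between t = 15 h and t = 24 h the flow falls from 317.1 to 216.0 L/s over 3×3 h = 9 h.
Per-interval ratio K = (216.0/317.1)^(1/3) = 0.8799; K_d = K^(24/3) = 0.359.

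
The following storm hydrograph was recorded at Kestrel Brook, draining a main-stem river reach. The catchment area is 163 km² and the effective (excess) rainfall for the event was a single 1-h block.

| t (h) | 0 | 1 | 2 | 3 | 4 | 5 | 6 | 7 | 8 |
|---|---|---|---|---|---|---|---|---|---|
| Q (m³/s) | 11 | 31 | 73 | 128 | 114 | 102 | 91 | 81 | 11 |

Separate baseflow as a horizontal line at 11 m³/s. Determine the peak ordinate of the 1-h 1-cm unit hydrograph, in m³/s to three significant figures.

Direct runoff: 0.0, 20.0, 62.0, 117.0, 103.0, 91.0, 80.0, 70.0, 0.0 m³/s; ΣQ_DR = 543.0 m³/s, peak = 117.0 m³/s.
Runoff depth d = ΣQ_DR·Δt / A = 543.0 × 3600 / (163 km²) = 11.99 mm.
The 1-cm UH is the DRH scaled by (10 mm)/d, so U_p = 117.0 × 10/11.99 = 97.6 m³/s.

U_p ≈ 97.6 m³/s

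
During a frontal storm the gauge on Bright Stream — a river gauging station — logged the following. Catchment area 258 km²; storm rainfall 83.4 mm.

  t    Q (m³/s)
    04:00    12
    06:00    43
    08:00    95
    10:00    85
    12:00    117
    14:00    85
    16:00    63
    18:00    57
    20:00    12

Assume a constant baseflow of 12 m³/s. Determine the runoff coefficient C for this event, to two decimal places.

ΣQ_DR = 461.0 m³/s; V = ΣQ_DR·Δt = 3.319 × 10^6 m³.
Runoff depth d = V / A = 12.87 mm.
C = d / P = 12.87 / 83.4 = 0.15.

C ≈ 0.15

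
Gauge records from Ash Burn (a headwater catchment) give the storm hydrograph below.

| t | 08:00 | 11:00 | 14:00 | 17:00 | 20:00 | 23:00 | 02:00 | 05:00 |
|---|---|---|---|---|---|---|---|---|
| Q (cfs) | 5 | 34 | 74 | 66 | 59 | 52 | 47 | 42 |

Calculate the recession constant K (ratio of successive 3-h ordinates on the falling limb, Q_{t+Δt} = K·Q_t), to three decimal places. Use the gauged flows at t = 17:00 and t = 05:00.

K ≈ 0.893

Using the recession-limb readings at t = 17:00 and t = 05:00: Q falls from 66 to 42 cfs over 4 intervals.
K = (Q₂/Q₁)^(1/4) = (42/66)^(1/4) = 0.893.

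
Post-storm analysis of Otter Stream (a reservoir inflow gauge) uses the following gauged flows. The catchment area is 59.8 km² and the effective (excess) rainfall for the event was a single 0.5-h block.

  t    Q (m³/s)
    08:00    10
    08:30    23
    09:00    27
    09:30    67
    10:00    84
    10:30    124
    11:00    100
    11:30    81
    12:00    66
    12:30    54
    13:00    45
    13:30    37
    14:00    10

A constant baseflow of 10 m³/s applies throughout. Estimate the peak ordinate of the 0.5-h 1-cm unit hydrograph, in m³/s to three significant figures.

Direct runoff: 0.0, 13.0, 17.0, 57.0, 74.0, 114.0, 90.0, 71.0, 56.0, 44.0, 35.0, 27.0, 0.0 m³/s; ΣQ_DR = 598.0 m³/s, peak = 114.0 m³/s.
Runoff depth d = ΣQ_DR·Δt / A = 598.0 × 1800 / (59.8 km²) = 18.00 mm.
The 1-cm UH is the DRH scaled by (10 mm)/d, so U_p = 114.0 × 10/18.00 = 63.3 m³/s.

U_p ≈ 63.3 m³/s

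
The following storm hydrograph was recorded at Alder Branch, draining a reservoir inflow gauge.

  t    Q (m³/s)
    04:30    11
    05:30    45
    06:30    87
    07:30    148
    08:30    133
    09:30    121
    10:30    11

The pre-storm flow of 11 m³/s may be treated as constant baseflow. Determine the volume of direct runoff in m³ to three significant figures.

V ≈ 1.72 × 10^6 m³

Direct-runoff ordinates (Q − Q_b): 0.0, 34.0, 76.0, 137.0, 122.0, 110.0, 0.0 m³/s.
ΣQ_DR = 479.0 m³/s.
With Δt = 1 h = 3600 s, V = ΣQ_DR · Δt = 479.0 × 3600 = 1.72 × 10^6 m³.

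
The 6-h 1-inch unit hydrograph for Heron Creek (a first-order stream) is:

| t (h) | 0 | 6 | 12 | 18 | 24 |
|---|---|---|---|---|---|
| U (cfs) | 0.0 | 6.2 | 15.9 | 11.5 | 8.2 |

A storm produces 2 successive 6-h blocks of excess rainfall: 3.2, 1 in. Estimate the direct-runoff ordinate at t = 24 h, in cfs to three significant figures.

By discrete convolution, Q_j = Σ (P_i / 1 in) · U_{j−i}.
At t = 24 h (j=4): Q = (3.2/1)·8.2 + (1/1)·11.5 = 37.7 cfs.

Q ≈ 37.7 cfs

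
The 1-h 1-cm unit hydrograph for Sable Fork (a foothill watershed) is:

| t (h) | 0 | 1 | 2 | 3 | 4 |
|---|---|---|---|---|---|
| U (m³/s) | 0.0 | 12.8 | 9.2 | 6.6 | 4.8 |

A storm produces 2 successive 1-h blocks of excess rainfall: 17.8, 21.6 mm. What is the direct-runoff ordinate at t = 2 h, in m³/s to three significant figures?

Q ≈ 44.0 m³/s

By discrete convolution, Q_j = Σ (P_i / 10 mm) · U_{j−i}.
At t = 2 h (j=2): Q = (17.8/10)·9.2 + (21.6/10)·12.8 = 44.0 m³/s.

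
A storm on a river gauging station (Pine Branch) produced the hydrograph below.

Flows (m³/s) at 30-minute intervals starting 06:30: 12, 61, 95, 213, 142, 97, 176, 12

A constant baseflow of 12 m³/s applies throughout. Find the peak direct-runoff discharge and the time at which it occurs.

Q_p = 201.0 m³/s at t = 08:00

Subtracting baseflow gives direct-runoff ordinates: 0.0, 49.0, 83.0, 201.0, 130.0, 85.0, 164.0, 0.0 m³/s.
The maximum is 201.0 m³/s, occurring at the reading for t = 08:00.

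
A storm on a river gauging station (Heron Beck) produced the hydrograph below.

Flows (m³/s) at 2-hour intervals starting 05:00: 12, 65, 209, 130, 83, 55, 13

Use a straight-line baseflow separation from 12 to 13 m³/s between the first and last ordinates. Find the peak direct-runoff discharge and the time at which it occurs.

Subtracting baseflow gives direct-runoff ordinates: 0.00, 52.83, 196.67, 117.50, 70.33, 42.17, 0.00 m³/s.
The maximum is 196.67 m³/s, occurring at the reading for t = 09:00.

Q_p = 196.67 m³/s at t = 09:00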